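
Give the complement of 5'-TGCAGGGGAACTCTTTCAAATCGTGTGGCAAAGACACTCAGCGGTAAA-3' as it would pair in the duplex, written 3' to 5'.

Base-pairing A↔T, G↔C gives the complement. The complementary strand is antiparallel, so paired with a 5'→3' strand it runs 3'→5'.

3'-ACGTCCCCTTGAGAAAGTTTAGCACACCGTTTCTGTGAGTCGCCATTT-5'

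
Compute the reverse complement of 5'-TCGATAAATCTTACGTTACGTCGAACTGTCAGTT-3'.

5′-AACTGACAGTTCGACGTAACGTAAGATTTATCGA-3′

Reading the sequence 3'→5' and pairing each base (A↔T, G↔C) gives the reverse complement directly.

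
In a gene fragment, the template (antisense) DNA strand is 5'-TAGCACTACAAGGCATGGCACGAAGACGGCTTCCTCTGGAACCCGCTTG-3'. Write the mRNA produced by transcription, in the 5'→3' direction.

The mRNA has the sequence of the coding strand (reverse complement of the template) with T→U. Reverse complement of TAGCACTACAAGGCATGGCACGAAGACGGCTTCCTCTGGAACCCGCTTG is CAAGCGGGTTCCAGAGGAAGCCGTCTTCGTGCCATGCCTTGTAGTGCTA; then T→U.

5'-CAAGCGGGUUCCAGAGGAAGCCGUCUUCGUGCCAUGCCUUGUAGUGCUA-3'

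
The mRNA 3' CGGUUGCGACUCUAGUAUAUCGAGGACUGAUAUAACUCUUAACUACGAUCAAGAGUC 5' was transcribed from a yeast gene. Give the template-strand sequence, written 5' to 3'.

Written 5'→3' the mRNA is CUGAGAACUAGCAUCAAUUCUCAAUAUAGUCAGGAGCUAUAUGAUCUCAGCGUUGGC, so the coding DNA strand is CTGAGAACTAGCATCAATTCTCAATATAGTCAGGAGCTATATGATCTCAGCGTTGGC. The template is its reverse complement.

5'-GCCAACGCTGAGATCATATAGCTCCTGACTATATTGAGAATTGATGCTAGTTCTCAG-3'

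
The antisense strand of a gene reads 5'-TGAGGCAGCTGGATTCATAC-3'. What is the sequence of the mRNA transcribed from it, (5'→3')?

5'-GUAUGAAUCCAGCUGCCUCA-3'

The mRNA has the sequence of the coding strand (reverse complement of the template) with T→U. Reverse complement of TGAGGCAGCTGGATTCATAC is GTATGAATCCAGCTGCCTCA; then T→U.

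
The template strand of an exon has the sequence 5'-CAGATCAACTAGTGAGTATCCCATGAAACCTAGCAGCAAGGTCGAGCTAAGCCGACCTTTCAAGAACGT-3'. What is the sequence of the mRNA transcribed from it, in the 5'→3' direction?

The mRNA has the sequence of the coding strand (reverse complement of the template) with T→U. Reverse complement of CAGATCAACTAGTGAGTATCCCATGAAACCTAGCAGCAAGGTCGAGCTAAGCCGACCTTTCAAGAACGT is ACGTTCTTGAAAGGTCGGCTTAGCTCGACCTTGCTGCTAGGTTTCATGGGATACTCACTAGTTGATCTG; then T→U.

5'-ACGUUCUUGAAAGGUCGGCUUAGCUCGACCUUGCUGCUAGGUUUCAUGGGAUACUCACUAGUUGAUCUG-3'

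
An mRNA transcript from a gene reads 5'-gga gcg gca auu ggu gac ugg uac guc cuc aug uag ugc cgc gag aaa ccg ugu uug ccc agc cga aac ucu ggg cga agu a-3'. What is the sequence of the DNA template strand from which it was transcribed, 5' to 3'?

5'-TACTTCGCCCAGAGTTTCGGCTGGGCAAACACGGTTTCTCGCGGCACTACATGAGGACGTACCAGTCACCAATTGCCGCTCC-3'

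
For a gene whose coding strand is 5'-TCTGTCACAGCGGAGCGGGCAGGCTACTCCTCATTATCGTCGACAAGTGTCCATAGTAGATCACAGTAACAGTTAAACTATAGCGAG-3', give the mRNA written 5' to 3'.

5'-UCUGUCACAGCGGAGCGGGCAGGCUACUCCUCAUUAUCGUCGACAAGUGUCCAUAGUAGAUCACAGUAACAGUUAAACUAUAGCGAG-3'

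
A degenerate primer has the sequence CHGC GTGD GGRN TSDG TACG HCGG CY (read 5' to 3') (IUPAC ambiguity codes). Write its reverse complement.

Standard pairs A↔T, G↔C; ambiguity codes pair R↔Y, S↔S, D↔H, N↔N. Complement (GDCGCACHCCYNASHCATGCDGCCGR), then reverse for 5'→3'.

5'-RGCCGDCGTACHSANYCCHCACGCDG-3'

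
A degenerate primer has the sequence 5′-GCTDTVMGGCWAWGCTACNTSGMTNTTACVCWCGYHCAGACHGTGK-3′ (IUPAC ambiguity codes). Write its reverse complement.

Standard pairs A↔T, G↔C; ambiguity codes pair Y↔R, M↔K, W↔W, S↔S, D↔H, V↔B, N↔N. Complement (CGAHABKCCGWTWCGATGNASCKANAATGBGWGCRDGTCTGDCACM), then reverse for 5'→3'.

5'-MCACDGTCTGDRCGWGBGTAANAKCSANGTAGCWTWGCCKBAHAGC-3'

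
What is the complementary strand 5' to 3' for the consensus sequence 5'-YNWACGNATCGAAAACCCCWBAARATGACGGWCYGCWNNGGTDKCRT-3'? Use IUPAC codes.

5′-AYGMHACCNNWGCRGWCCGTCATYTTVWGGGGTTTTCGATNCGTWNR-3′

Standard pairs A↔T, G↔C; ambiguity codes pair R↔Y, K↔M, W↔W, B↔V, D↔H, N↔N. Complement (RNWTGCNTAGCTTTTGGGGWVTTYTACTGCCWGRCGWNNCCAHMGYA), then reverse for 5'→3'.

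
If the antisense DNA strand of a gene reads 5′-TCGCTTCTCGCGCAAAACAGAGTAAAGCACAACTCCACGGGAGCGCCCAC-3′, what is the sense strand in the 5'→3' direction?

The coding strand is complementary and antiparallel to the template: take the complement (A↔T, G↔C) and reverse.

5'-GTGGGCGCTCCCGTGGAGTTGTGCTTTACTCTGTTTTGCGCGAGAAGCGA-3'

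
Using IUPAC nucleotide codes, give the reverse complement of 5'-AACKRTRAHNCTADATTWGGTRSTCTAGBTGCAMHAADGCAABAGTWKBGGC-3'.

Standard pairs A↔T, G↔C; ambiguity codes pair R↔Y, M↔K, W↔W, S↔S, B↔V, D↔H, N↔N. Complement (TTGMYAYTDNGATHTAAWCCAYSAGATCVACGTKDTTHCGTTVTCAWMVCCG), then reverse for 5'→3'.

5′-GCCVMWACTVTTGCHTTDKTGCAVCTAGASYACCWAATHTAGNDTYAYMGTT-3′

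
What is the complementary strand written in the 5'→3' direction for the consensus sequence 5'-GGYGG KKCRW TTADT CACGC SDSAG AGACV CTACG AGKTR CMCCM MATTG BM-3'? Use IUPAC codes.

Standard pairs A↔T, G↔C; ambiguity codes pair R↔Y, M↔K, W↔W, S↔S, B↔V, D↔H. Complement (CCRCCMMGYWAATHAGTGCGSHSTCTCTGBGATGCTCMAYGKGGKKTAACVK), then reverse for 5'→3'.

5'-KVCAATKKGGKGYAMCTCGTAGBGTCTCTSHSGCGTGAHTAAWYGMMCCRCC-3'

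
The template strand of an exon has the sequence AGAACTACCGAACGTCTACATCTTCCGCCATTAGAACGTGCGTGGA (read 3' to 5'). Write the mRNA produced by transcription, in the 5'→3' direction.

Reading the template 3'→5' as shown, RNA polymerase pairs each base (A→U, T→A, G↔C) to build mRNA 5'→3' directly.

5′-UCUUGAUGGCUUGCAGAUGUAGAAGGCGGUAAUCUUGCACGCACCU-3′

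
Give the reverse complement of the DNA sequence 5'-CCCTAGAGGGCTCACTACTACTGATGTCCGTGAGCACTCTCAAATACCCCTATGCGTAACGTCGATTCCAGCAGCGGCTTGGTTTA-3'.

Reading the sequence 3'→5' and pairing each base (A↔T, G↔C) gives the reverse complement directly.

5′-TAAACCAAGCCGCTGCTGGAATCGACGTTACGCATAGGGGTATTTGAGAGTGCTCACGGACATCAGTAGTAGTGAGCCCTCTAGGG-3′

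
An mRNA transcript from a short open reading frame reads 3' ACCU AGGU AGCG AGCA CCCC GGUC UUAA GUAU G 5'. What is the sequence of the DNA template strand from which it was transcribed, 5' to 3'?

Written 5'→3' the mRNA is GUAUGAAUUCUGGCCCCACGAGCGAUGGAUCCA, so the coding DNA strand is GTATGAATTCTGGCCCCACGAGCGATGGATCCA. The template is its reverse complement.

5'-TGGATCCATCGCTCGTGGGGCCAGAATTCATAC-3'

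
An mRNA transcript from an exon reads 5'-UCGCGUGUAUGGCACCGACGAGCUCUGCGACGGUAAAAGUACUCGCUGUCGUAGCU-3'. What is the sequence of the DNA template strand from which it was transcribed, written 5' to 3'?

5'-AGCTACGACAGCGAGTACTTTTACCGTCGCAGAGCTCGTCGGTGCCATACACGCGA-3'

Replace U with T to get the coding DNA strand: TCGCGTGTATGGCACCGACGAGCTCTGCGACGGTAAAAGTACTCGCTGTCGTAGCT. The template strand is its reverse complement (complement AGCGCACATACCGTGGCTGCTCGAGACGCTGCCATTTTCATGAGCGACAGCATCGA, then reverse).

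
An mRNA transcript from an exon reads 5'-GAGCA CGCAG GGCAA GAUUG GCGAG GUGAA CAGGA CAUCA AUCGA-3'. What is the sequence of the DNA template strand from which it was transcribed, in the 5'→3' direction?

5'-TCGATTGATGTCCTGTTCACCTCGCCAATCTTGCCCTGCGTGCTC-3'

Replace U with T to get the coding DNA strand: GAGCACGCAGGGCAAGATTGGCGAGGTGAACAGGACATCAATCGA. The template strand is its reverse complement (complement CTCGTGCGTCCCGTTCTAACCGCTCCACTTGTCCTGTAGTTAGCT, then reverse).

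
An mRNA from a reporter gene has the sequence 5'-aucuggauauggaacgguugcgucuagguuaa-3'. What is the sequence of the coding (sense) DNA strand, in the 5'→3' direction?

The coding DNA strand has the same 5'→3' sequence as the mRNA with U replaced by T.

5'-ATCTGGATATGGAACGGTTGCGTCTAGGTTAA-3'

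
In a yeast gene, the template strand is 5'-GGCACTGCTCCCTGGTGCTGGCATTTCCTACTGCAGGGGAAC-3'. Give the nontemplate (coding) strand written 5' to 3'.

5′-GTTCCCCTGCAGTAGGAAATGCCAGCACCAGGGAGCAGTGCC-3′

The coding strand is complementary and antiparallel to the template: take the complement (A↔T, G↔C) and reverse.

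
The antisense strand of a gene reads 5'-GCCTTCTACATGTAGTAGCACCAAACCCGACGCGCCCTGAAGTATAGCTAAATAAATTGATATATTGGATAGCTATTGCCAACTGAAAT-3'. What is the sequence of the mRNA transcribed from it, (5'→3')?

5'-AUUUCAGUUGGCAAUAGCUAUCCAAUAUAUCAAUUUAUUUAGCUAUACUUCAGGGCGCGUCGGGUUUGGUGCUACUACAUGUAGAAGGC-3'

RNA polymerase reads the template 3'→5' and synthesizes mRNA 5'→3' by base-pairing (A→U, T→A, G↔C). The complement of the template is CGGAAGATGTACATCATCGTGGTTTGGGCTGCGCGGGACTTCATATCGATTTATTTAACTATATAACCTATCGATAACGGTTGACTTTA; antiparallel, so 5'→3' the coding strand is ATTTCAGTTGGCAATAGCTATCCAATATATCAATTTATTTAGCTATACTTCAGGGCGCGTCGGGTTTGGTGCTACTACATGTAGAAGGC. Replace T with U for the mRNA.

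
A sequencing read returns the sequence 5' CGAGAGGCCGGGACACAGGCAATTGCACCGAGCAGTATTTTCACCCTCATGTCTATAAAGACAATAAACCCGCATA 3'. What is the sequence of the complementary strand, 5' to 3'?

Pairing A↔T and G↔C gives GCTCTCCGGCCCTGTGTCCGTTAACGTGGCTCGTCATAAAAGTGGGAGTACAGATATTTCTGTTATTTGGGCGTAT, running 3'→5'. Reverse for the 5'→3' convention.

5′-TATGCGGGTTTATTGTCTTTATAGACATGAGGGTGAAAATACTGCTCGGTGCAATTGCCTGTGTCCCGGCCTCTCG-3′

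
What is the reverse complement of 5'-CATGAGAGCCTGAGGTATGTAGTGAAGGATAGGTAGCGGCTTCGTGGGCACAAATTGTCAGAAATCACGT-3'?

Reading the sequence 3'→5' and pairing each base (A↔T, G↔C) gives the reverse complement directly.

5'-ACGTGATTTCTGACAATTTGTGCCCACGAAGCCGCTACCTATCCTTCACTACATACCTCAGGCTCTCATG-3'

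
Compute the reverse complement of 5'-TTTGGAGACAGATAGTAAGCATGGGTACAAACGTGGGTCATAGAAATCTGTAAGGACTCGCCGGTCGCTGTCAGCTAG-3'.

5'-CTAGCTGACAGCGACCGGCGAGTCCTTACAGATTTCTATGACCCACGTTTGTACCCATGCTTACTATCTGTCTCCAAA-3'

Reading the sequence 3'→5' and pairing each base (A↔T, G↔C) gives the reverse complement directly.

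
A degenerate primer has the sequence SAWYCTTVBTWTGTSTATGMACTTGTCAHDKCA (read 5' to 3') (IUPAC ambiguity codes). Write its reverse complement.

5′-TGMHDTGACAAGTKCATASACAWAVBAAGRWTS-3′

Standard pairs A↔T, G↔C; ambiguity codes pair Y↔R, M↔K, W↔W, S↔S, B↔V, D↔H. Complement (STWRGAABVAWACASATACKTGAACAGTDHMGT), then reverse for 5'→3'.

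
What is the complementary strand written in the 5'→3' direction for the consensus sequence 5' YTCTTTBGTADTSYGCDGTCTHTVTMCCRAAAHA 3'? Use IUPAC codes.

5'-TDTTTYGGKABADAGACHGCRSAHTACVAAAGAR-3'

Standard pairs A↔T, G↔C; ambiguity codes pair R↔Y, M↔K, S↔S, B↔V, D↔H. Complement (RAGAAAVCATHASRCGHCAGADABAKGGYTTTDT), then reverse for 5'→3'.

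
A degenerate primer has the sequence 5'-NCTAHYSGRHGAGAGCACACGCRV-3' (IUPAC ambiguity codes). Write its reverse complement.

5'-BYGCGTGTGCTCTCDYCSRDTAGN-3'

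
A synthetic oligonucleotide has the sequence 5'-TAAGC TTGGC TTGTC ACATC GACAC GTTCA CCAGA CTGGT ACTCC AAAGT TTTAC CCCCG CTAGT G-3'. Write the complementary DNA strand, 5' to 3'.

5'-CACTAGCGGGGGTAAAACTTTGGAGTACCAGTCTGGTGAACGTGTCGATGTGACAAGCCAAGCTTA-3'

Pairing A↔T and G↔C gives ATTCGAACCGAACAGTGTAGCTGTGCAAGTGGTCTGACCATGAGGTTTCAAAATGGGGGCGATCAC, running 3'→5'. Reverse for the 5'→3' convention.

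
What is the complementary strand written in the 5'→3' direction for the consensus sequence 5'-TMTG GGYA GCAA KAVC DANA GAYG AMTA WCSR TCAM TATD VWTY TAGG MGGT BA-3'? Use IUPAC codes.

5'-TVACCKCCTARAWBHATAKTGAYSGWTAKTCRTCTNTHGBTMTTGCTRCCCAKA-3'

Standard pairs A↔T, G↔C; ambiguity codes pair R↔Y, M↔K, W↔W, S↔S, B↔V, D↔H, N↔N. Complement (AKACCCRTCGTTMTBGHTNTCTRCTKATWGSYAGTKATAHBWARATCCKCCAVT), then reverse for 5'→3'.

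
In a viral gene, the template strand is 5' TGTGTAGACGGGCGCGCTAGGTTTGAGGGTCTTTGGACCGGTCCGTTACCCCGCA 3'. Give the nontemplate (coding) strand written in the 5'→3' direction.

5'-TGCGGGGTAACGGACCGGTCCAAAGACCCTCAAACCTAGCGCGCCCGTCTACACA-3'

The coding strand is complementary and antiparallel to the template: take the complement (A↔T, G↔C) and reverse.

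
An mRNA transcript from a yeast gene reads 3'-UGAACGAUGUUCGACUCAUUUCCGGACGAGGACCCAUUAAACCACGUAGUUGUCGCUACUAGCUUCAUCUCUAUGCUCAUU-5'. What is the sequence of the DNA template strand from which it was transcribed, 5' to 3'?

Written 5'→3' the mRNA is UUACUCGUAUCUCUACUUCGAUCAUCGCUGUUGAUGCACCAAAUUACCCAGGAGCAGGCCUUUACUCAGCUUGUAGCAAGU, so the coding DNA strand is TTACTCGTATCTCTACTTCGATCATCGCTGTTGATGCACCAAATTACCCAGGAGCAGGCCTTTACTCAGCTTGTAGCAAGT. The template is its reverse complement.

5'-ACTTGCTACAAGCTGAGTAAAGGCCTGCTCCTGGGTAATTTGGTGCATCAACAGCGATGATCGAAGTAGAGATACGAGTAA-3'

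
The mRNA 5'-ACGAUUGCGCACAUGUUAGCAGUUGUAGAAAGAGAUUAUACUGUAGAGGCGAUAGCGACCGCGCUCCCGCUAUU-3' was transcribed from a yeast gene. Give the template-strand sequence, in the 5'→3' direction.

5'-AATAGCGGGAGCGCGGTCGCTATCGCCTCTACAGTATAATCTCTTTCTACAACTGCTAACATGTGCGCAATCGT-3'

Replace U with T to get the coding DNA strand: ACGATTGCGCACATGTTAGCAGTTGTAGAAAGAGATTATACTGTAGAGGCGATAGCGACCGCGCTCCCGCTATT. The template strand is its reverse complement (complement TGCTAACGCGTGTACAATCGTCAACATCTTTCTCTAATATGACATCTCCGCTATCGCTGGCGCGAGGGCGATAA, then reverse).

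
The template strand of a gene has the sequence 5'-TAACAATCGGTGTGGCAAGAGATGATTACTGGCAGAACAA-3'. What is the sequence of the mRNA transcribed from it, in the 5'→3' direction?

5'-UUGUUCUGCCAGUAAUCAUCUCUUGCCACACCGAUUGUUA-3'

The mRNA has the sequence of the coding strand (reverse complement of the template) with T→U. Reverse complement of TAACAATCGGTGTGGCAAGAGATGATTACTGGCAGAACAA is TTGTTCTGCCAGTAATCATCTCTTGCCACACCGATTGTTA; then T→U.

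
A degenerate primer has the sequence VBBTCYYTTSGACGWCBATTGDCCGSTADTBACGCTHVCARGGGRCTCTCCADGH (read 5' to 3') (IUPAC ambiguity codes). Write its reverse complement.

Standard pairs A↔T, G↔C; ambiguity codes pair R↔Y, W↔W, S↔S, B↔V, D↔H. Complement (BVVAGRRAASCTGCWGVTAACHGGCSATHAVTGCGADBGTYCCCYGAGAGGTHCD), then reverse for 5'→3'.

5'-DCHTGGAGAGYCCCYTGBDAGCGTVAHTASCGGHCAATVGWCGTCSAARRGAVVB-3'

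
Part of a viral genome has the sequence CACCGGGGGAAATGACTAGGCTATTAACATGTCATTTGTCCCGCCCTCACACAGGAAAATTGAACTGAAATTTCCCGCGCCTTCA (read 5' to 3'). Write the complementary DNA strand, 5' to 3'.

5'-TGAAGGCGCGGGAAATTTCAGTTCAATTTTCCTGTGTGAGGGCGGGACAAATGACATGTTAATAGCCTAGTCATTTCCCCCGGTG-3'

Pairing A↔T and G↔C gives GTGGCCCCCTTTACTGATCCGATAATTGTACAGTAAACAGGGCGGGAGTGTGTCCTTTTAACTTGACTTTAAAGGGCGCGGAAGT, running 3'→5'. Reverse for the 5'→3' convention.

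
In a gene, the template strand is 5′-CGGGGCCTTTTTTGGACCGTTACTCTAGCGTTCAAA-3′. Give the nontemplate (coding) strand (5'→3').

5'-TTTGAACGCTAGAGTAACGGTCCAAAAAAGGCCCCG-3'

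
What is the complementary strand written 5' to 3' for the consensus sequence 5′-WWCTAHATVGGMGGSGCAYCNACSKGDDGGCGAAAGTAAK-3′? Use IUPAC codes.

5'-MTTACTTTCGCCHHCMSGTNGRTGCSCCKCCBATDTAGWW-3'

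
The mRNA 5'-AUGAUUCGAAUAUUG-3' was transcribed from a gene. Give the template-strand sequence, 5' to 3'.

5'-CAATATTCGAATCAT-3'

Replace U with T to get the coding DNA strand: ATGATTCGAATATTG. The template strand is its reverse complement (complement TACTAAGCTTATAAC, then reverse).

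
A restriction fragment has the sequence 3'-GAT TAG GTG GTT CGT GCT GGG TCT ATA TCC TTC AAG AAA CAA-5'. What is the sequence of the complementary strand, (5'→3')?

5'-CTAATCCACCAAGCACGACCCAGATATAGGAAGTTCTTTGTT-3'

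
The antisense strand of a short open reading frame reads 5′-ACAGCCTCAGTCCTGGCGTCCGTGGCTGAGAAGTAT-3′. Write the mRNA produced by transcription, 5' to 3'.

5'-AUACUUCUCAGCCACGGACGCCAGGACUGAGGCUGU-3'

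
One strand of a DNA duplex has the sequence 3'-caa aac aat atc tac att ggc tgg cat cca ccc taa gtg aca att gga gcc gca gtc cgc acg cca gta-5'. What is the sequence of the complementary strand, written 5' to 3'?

5'-GTTTTGTTATAGATGTAACCGACCGTAGGTGGGATTCACTGTTAACCTCGGCGTCAGGCGTGCGGTCAT-3'

The strand is given 3'→5', so its complement runs 5'→3' in the same left-to-right order: pair each base A↔T, G↔C.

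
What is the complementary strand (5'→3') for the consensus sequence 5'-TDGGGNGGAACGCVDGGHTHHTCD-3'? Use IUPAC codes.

Standard pairs A↔T, G↔C; ambiguity codes pair D↔H, V↔B, N↔N. Complement (AHCCCNCCTTGCGBHCCDADDAGH), then reverse for 5'→3'.

5'-HGADDADCCHBGCGTTCCNCCCHA-3'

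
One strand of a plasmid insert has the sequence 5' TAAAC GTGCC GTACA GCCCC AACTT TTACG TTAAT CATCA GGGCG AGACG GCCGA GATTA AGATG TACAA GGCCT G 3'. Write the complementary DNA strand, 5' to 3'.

Pairing A↔T and G↔C gives ATTTGCACGGCATGTCGGGGTTGAAAATGCAATTAGTAGTCCCGCTCTGCCGGCTCTAATTCTACATGTTCCGGAC, running 3'→5'. Reverse for the 5'→3' convention.

5'-CAGGCCTTGTACATCTTAATCTCGGCCGTCTCGCCCTGATGATTAACGTAAAAGTTGGGGCTGTACGGCACGTTTA-3'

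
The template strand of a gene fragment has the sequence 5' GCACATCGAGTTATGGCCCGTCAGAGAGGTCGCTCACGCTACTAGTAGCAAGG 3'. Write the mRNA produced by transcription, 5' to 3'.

RNA polymerase reads the template 3'→5' and synthesizes mRNA 5'→3' by base-pairing (A→U, T→A, G↔C). The complement of the template is CGTGTAGCTCAATACCGGGCAGTCTCTCCAGCGAGTGCGATGATCATCGTTCC; antiparallel, so 5'→3' the coding strand is CCTTGCTACTAGTAGCGTGAGCGACCTCTCTGACGGGCCATAACTCGATGTGC. Replace T with U for the mRNA.

5'-CCUUGCUACUAGUAGCGUGAGCGACCUCUCUGACGGGCCAUAACUCGAUGUGC-3'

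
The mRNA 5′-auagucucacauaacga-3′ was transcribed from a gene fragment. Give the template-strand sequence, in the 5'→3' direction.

5'-TCGTTATGTGAGACTAT-3'

Replace U with T to get the coding DNA strand: ATAGTCTCACATAACGA. The template strand is its reverse complement (complement TATCAGAGTGTATTGCT, then reverse).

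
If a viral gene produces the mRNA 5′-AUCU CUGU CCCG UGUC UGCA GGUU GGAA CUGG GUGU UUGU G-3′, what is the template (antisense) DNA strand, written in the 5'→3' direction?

Replace U with T to get the coding DNA strand: ATCTCTGTCCCGTGTCTGCAGGTTGGAACTGGGTGTTTGTG. The template strand is its reverse complement (complement TAGAGACAGGGCACAGACGTCCAACCTTGACCCACAAACAC, then reverse).

5'-CACAAACACCCAGTTCCAACCTGCAGACACGGGACAGAGAT-3'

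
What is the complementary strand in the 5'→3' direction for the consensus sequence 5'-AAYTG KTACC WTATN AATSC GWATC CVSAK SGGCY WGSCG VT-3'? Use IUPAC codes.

Standard pairs A↔T, G↔C; ambiguity codes pair Y↔R, K↔M, W↔W, S↔S, V↔B, N↔N. Complement (TTRACMATGGWATANTTASGCWTAGGBSTMSCCGRWCSGCBA), then reverse for 5'→3'.

5'-ABCGSCWRGCCSMTSBGGATWCGSATTNATAWGGTAMCARTT-3'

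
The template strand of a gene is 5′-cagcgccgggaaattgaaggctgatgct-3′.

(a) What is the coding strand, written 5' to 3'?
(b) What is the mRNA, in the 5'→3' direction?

(a) 5'-AGCATCAGCCTTCAATTTCCCGGCGCTG-3'
(b) 5'-AGCAUCAGCCUUCAAUUUCCCGGCGCUG-3'

(a) The coding strand is the reverse complement of the template: complement GTCGCGGCCCTTTAACTTCCGACTACGA, then reverse.
(b) mRNA has the coding-strand sequence with T→U.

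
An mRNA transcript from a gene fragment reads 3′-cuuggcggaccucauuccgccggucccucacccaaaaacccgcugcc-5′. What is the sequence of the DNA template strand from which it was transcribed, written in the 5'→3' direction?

5'-GAACCGCCTGGAGTAAGGCGGCCAGGGAGTGGGTTTTTGGGCGACGG-3'

Written 5'→3' the mRNA is CCGUCGCCCAAAAACCCACUCCCUGGCCGCCUUACUCCAGGCGGUUC, so the coding DNA strand is CCGTCGCCCAAAAACCCACTCCCTGGCCGCCTTACTCCAGGCGGTTC. The template is its reverse complement.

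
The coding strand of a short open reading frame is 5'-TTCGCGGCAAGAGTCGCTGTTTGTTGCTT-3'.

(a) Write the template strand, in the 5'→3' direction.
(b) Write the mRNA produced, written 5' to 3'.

(a) 5'-AAGCAACAAACAGCGACTCTTGCCGCGAA-3'
(b) 5'-UUCGCGGCAAGAGUCGCUGUUUGUUGCUU-3'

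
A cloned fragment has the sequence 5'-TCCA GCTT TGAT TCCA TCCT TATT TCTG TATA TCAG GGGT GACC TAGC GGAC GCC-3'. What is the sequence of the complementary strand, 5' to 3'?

5′-GGCGTCCGCTAGGTCACCCCTGATATACAGAAATAAGGATGGAATCAAAGCTGGA-3′

Pairing A↔T and G↔C gives AGGTCGAAACTAAGGTAGGAATAAAGACATATAGTCCCCACTGGATCGCCTGCGG, running 3'→5'. Reverse for the 5'→3' convention.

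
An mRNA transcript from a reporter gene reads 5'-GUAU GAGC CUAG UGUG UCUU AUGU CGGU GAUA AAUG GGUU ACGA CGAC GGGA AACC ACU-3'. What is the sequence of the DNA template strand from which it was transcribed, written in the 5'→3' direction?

Replace U with T to get the coding DNA strand: GTATGAGCCTAGTGTGTCTTATGTCGGTGATAAATGGGTTACGACGACGGGAAACCACT. The template strand is its reverse complement (complement CATACTCGGATCACACAGAATACAGCCACTATTTACCCAATGCTGCTGCCCTTTGGTGA, then reverse).

5'-AGTGGTTTCCCGTCGTCGTAACCCATTTATCACCGACATAAGACACACTAGGCTCATAC-3'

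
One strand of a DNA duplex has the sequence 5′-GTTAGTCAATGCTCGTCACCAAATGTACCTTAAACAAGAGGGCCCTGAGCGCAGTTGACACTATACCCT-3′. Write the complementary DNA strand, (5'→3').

5′-AGGGTATAGTGTCAACTGCGCTCAGGGCCCTCTTGTTTAAGGTACATTTGGTGACGAGCATTGACTAAC-3′

Pairing A↔T and G↔C gives CAATCAGTTACGAGCAGTGGTTTACATGGAATTTGTTCTCCCGGGACTCGCGTCAACTGTGATATGGGA, running 3'→5'. Reverse for the 5'→3' convention.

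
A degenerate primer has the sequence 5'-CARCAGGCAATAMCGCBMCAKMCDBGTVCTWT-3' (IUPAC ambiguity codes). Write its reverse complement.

Standard pairs A↔T, G↔C; ambiguity codes pair R↔Y, M↔K, W↔W, B↔V, D↔H. Complement (GTYGTCCGTTATKGCGVKGTMKGHVCABGAWA), then reverse for 5'→3'.

5'-AWAGBACVHGKMTGKVGCGKTATTGCCTGYTG-3'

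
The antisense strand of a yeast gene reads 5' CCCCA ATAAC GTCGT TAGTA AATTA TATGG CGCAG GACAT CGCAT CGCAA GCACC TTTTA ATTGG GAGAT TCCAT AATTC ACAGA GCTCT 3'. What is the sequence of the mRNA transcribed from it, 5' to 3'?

5'-AGAGCUCUGUGAAUUAUGGAAUCUCCCAAUUAAAAGGUGCUUGCGAUGCGAUGUCCUGCGCCAUAUAAUUUACUAACGACGUUAUUGGGG-3'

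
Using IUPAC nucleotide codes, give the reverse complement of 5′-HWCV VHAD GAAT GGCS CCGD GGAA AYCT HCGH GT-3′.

5'-ACDCGDAGRTTTCCHCGGSGCCATTCHTDBBGWD-3'

Standard pairs A↔T, G↔C; ambiguity codes pair Y↔R, W↔W, S↔S, D↔H, V↔B. Complement (DWGBBDTHCTTACCGSGGCHCCTTTRGADGCDCA), then reverse for 5'→3'.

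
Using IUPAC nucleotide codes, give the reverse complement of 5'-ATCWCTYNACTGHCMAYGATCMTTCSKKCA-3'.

Standard pairs A↔T, G↔C; ambiguity codes pair Y↔R, M↔K, W↔W, S↔S, H↔D, N↔N. Complement (TAGWGARNTGACDGKTRCTAGKAAGSMMGT), then reverse for 5'→3'.

5'-TGMMSGAAKGATCRTKGDCAGTNRAGWGAT-3'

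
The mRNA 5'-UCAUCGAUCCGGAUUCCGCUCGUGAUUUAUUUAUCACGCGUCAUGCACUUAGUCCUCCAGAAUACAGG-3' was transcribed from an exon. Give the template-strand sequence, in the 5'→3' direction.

Replace U with T to get the coding DNA strand: TCATCGATCCGGATTCCGCTCGTGATTTATTTATCACGCGTCATGCACTTAGTCCTCCAGAATACAGG. The template strand is its reverse complement (complement AGTAGCTAGGCCTAAGGCGAGCACTAAATAAATAGTGCGCAGTACGTGAATCAGGAGGTCTTATGTCC, then reverse).

5'-CCTGTATTCTGGAGGACTAAGTGCATGACGCGTGATAAATAAATCACGAGCGGAATCCGGATCGATGA-3'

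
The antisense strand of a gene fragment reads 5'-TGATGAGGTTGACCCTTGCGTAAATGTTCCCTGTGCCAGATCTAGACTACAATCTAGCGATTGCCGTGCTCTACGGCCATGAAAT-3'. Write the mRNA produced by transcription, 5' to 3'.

The mRNA has the sequence of the coding strand (reverse complement of the template) with T→U. Reverse complement of TGATGAGGTTGACCCTTGCGTAAATGTTCCCTGTGCCAGATCTAGACTACAATCTAGCGATTGCCGTGCTCTACGGCCATGAAAT is ATTTCATGGCCGTAGAGCACGGCAATCGCTAGATTGTAGTCTAGATCTGGCACAGGGAACATTTACGCAAGGGTCAACCTCATCA; then T→U.

5'-AUUUCAUGGCCGUAGAGCACGGCAAUCGCUAGAUUGUAGUCUAGAUCUGGCACAGGGAACAUUUACGCAAGGGUCAACCUCAUCA-3'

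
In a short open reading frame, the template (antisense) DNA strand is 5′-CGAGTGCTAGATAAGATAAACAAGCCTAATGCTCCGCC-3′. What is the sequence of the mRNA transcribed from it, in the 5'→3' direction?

RNA polymerase reads the template 3'→5' and synthesizes mRNA 5'→3' by base-pairing (A→U, T→A, G↔C). The complement of the template is GCTCACGATCTATTCTATTTGTTCGGATTACGAGGCGG; antiparallel, so 5'→3' the coding strand is GGCGGAGCATTAGGCTTGTTTATCTTATCTAGCACTCG. Replace T with U for the mRNA.

5′-GGCGGAGCAUUAGGCUUGUUUAUCUUAUCUAGCACUCG-3′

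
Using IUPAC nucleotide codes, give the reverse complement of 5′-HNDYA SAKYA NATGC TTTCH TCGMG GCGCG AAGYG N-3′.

Standard pairs A↔T, G↔C; ambiguity codes pair Y↔R, M↔K, S↔S, D↔H, N↔N. Complement (DNHRTSTMRTNTACGAAAGDAGCKCCGCGCTTCRCN), then reverse for 5'→3'.

5'-NCRCTTCGCGCCKCGADGAAAGCATNTRMTSTRHND-3'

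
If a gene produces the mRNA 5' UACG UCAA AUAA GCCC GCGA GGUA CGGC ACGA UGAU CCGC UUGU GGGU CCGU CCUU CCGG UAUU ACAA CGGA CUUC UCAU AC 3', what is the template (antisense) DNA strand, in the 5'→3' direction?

Replace U with T to get the coding DNA strand: TACGTCAAATAAGCCCGCGAGGTACGGCACGATGATCCGCTTGTGGGTCCGTCCTTCCGGTATTACAACGGACTTCTCATAC. The template strand is its reverse complement (complement ATGCAGTTTATTCGGGCGCTCCATGCCGTGCTACTAGGCGAACACCCAGGCAGGAAGGCCATAATGTTGCCTGAAGAGTATG, then reverse).

5'-GTATGAGAAGTCCGTTGTAATACCGGAAGGACGGACCCACAAGCGGATCATCGTGCCGTACCTCGCGGGCTTATTTGACGTA-3'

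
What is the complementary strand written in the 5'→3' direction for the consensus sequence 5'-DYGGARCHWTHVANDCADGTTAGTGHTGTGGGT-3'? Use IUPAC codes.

5′-ACCCACADCACTAACHTGHNTBDAWDGYTCCRH-3′

Standard pairs A↔T, G↔C; ambiguity codes pair R↔Y, W↔W, D↔H, V↔B, N↔N. Complement (HRCCTYGDWADBTNHGTHCAATCACDACACCCA), then reverse for 5'→3'.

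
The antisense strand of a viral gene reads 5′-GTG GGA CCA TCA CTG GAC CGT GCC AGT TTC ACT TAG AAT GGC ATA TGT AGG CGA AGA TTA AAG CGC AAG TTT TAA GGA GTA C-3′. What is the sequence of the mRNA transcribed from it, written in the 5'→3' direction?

5'-GUACUCCUUAAAACUUGCGCUUUAAUCUUCGCCUACAUAUGCCAUUCUAAGUGAAACUGGCACGGUCCAGUGAUGGUCCCAC-3'

The mRNA has the sequence of the coding strand (reverse complement of the template) with T→U. Reverse complement of GTGGGACCATCACTGGACCGTGCCAGTTTCACTTAGAATGGCATATGTAGGCGAAGATTAAAGCGCAAGTTTTAAGGAGTAC is GTACTCCTTAAAACTTGCGCTTTAATCTTCGCCTACATATGCCATTCTAAGTGAAACTGGCACGGTCCAGTGATGGTCCCAC; then T→U.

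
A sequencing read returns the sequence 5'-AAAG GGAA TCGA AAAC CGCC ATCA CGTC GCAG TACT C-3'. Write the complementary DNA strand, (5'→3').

5'-GAGTACTGCGACGTGATGGCGGTTTTCGATTCCCTTT-3'

Pairing A↔T and G↔C gives TTTCCCTTAGCTTTTGGCGGTAGTGCAGCGTCATGAG, running 3'→5'. Reverse for the 5'→3' convention.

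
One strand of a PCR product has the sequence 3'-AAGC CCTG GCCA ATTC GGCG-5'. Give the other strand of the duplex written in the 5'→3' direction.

5'-TTCGGGACCGGTTAAGCCGC-3'

The strand is given 3'→5', so its complement runs 5'→3' in the same left-to-right order: pair each base A↔T, G↔C.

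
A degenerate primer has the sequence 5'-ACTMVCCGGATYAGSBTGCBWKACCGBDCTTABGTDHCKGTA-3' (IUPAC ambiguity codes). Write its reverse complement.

Standard pairs A↔T, G↔C; ambiguity codes pair Y↔R, M↔K, W↔W, S↔S, B↔V, D↔H. Complement (TGAKBGGCCTARTCSVACGVWMTGGCVHGAATVCAHDGMCAT), then reverse for 5'→3'.

5'-TACMGDHACVTAAGHVCGGTMWVGCAVSCTRATCCGGBKAGT-3'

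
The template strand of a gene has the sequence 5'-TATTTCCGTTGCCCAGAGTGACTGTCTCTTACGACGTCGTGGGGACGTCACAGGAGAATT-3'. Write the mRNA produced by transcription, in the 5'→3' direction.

RNA polymerase reads the template 3'→5' and synthesizes mRNA 5'→3' by base-pairing (A→U, T→A, G↔C). The complement of the template is ATAAAGGCAACGGGTCTCACTGACAGAGAATGCTGCAGCACCCCTGCAGTGTCCTCTTAA; antiparallel, so 5'→3' the coding strand is AATTCTCCTGTGACGTCCCCACGACGTCGTAAGAGACAGTCACTCTGGGCAACGGAAATA. Replace T with U for the mRNA.

5′-AAUUCUCCUGUGACGUCCCCACGACGUCGUAAGAGACAGUCACUCUGGGCAACGGAAAUA-3′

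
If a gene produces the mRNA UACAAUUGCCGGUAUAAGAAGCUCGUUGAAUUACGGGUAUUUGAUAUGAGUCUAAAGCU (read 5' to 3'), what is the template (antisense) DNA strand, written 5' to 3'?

Replace U with T to get the coding DNA strand: TACAATTGCCGGTATAAGAAGCTCGTTGAATTACGGGTATTTGATATGAGTCTAAAGCT. The template strand is its reverse complement (complement ATGTTAACGGCCATATTCTTCGAGCAACTTAATGCCCATAAACTATACTCAGATTTCGA, then reverse).

5'-AGCTTTAGACTCATATCAAATACCCGTAATTCAACGAGCTTCTTATACCGGCAATTGTA-3'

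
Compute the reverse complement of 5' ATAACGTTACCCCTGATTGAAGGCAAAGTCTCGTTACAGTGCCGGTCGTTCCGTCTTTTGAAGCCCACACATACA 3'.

5'-TGTATGTGTGGGCTTCAAAAGACGGAACGACCGGCACTGTAACGAGACTTTGCCTTCAATCAGGGGTAACGTTAT-3'

Complement each base (A↔T, G↔C): TATTGCAATGGGGACTAACTTCCGTTTCAGAGCAATGTCACGGCCAGCAAGGCAGAAAACTTCGGGTGTGTATGT. Then reverse.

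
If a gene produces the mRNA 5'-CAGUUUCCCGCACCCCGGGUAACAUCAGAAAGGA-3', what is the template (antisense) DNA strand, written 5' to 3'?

5'-TCCTTTCTGATGTTACCCGGGGTGCGGGAAACTG-3'

Replace U with T to get the coding DNA strand: CAGTTTCCCGCACCCCGGGTAACATCAGAAAGGA. The template strand is its reverse complement (complement GTCAAAGGGCGTGGGGCCCATTGTAGTCTTTCCT, then reverse).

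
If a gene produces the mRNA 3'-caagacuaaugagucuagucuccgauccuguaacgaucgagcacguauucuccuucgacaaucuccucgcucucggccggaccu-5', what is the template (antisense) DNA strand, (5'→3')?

Written 5'→3' the mRNA is UCCAGGCCGGCUCUCGCUCCUCUAACAGCUUCCUCUUAUGCACGAGCUAGCAAUGUCCUAGCCUCUGAUCUGAGUAAUCAGAAC, so the coding DNA strand is TCCAGGCCGGCTCTCGCTCCTCTAACAGCTTCCTCTTATGCACGAGCTAGCAATGTCCTAGCCTCTGATCTGAGTAATCAGAAC. The template is its reverse complement.

5'-GTTCTGATTACTCAGATCAGAGGCTAGGACATTGCTAGCTCGTGCATAAGAGGAAGCTGTTAGAGGAGCGAGAGCCGGCCTGGA-3'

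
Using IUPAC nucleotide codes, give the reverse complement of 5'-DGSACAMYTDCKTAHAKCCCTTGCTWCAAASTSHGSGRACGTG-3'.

Standard pairs A↔T, G↔C; ambiguity codes pair R↔Y, M↔K, W↔W, S↔S, D↔H. Complement (HCSTGTKRAHGMATDTMGGGAACGAWGTTTSASDCSCYTGCAC), then reverse for 5'→3'.

5'-CACGTYCSCDSASTTTGWAGCAAGGGMTDTAMGHARKTGTSCH-3'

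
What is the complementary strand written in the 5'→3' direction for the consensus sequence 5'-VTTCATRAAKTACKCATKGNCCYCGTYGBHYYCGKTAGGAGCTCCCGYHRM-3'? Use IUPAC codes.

Standard pairs A↔T, G↔C; ambiguity codes pair R↔Y, M↔K, B↔V, H↔D, N↔N. Complement (BAAGTAYTTMATGMGTAMCNGGRGCARCVDRRGCMATCCTCGAGGGCRDYK), then reverse for 5'→3'.

5'-KYDRCGGGAGCTCCTAMCGRRDVCRACGRGGNCMATGMGTAMTTYATGAAB-3'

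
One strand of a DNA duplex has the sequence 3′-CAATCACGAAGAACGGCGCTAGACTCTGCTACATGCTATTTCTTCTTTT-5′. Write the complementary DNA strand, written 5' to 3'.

5'-GTTAGTGCTTCTTGCCGCGATCTGAGACGATGTACGATAAAGAAGAAAA-3'

The strand is given 3'→5', so its complement runs 5'→3' in the same left-to-right order: pair each base A↔T, G↔C.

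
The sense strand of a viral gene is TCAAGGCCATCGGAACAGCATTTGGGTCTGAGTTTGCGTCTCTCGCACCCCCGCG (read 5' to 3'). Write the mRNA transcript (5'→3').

5'-UCAAGGCCAUCGGAACAGCAUUUGGGUCUGAGUUUGCGUCUCUCGCACCCCCGCG-3'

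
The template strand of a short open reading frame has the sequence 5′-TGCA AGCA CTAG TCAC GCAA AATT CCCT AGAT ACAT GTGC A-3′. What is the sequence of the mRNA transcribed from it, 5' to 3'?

5′-UGCACAUGUAUCUAGGGAAUUUUGCGUGACUAGUGCUUGCA-3′

RNA polymerase reads the template 3'→5' and synthesizes mRNA 5'→3' by base-pairing (A→U, T→A, G↔C). The complement of the template is ACGTTCGTGATCAGTGCGTTTTAAGGGATCTATGTACACGT; antiparallel, so 5'→3' the coding strand is TGCACATGTATCTAGGGAATTTTGCGTGACTAGTGCTTGCA. Replace T with U for the mRNA.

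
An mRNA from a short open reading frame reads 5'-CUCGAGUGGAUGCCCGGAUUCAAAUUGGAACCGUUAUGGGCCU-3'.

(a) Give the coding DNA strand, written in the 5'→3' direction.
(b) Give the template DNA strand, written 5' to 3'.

(a) The coding strand matches the mRNA with U→T.
(b) The template strand is the reverse complement of the coding strand.

(a) 5'-CTCGAGTGGATGCCCGGATTCAAATTGGAACCGTTATGGGCCT-3'
(b) 5′-AGGCCCATAACGGTTCCAATTTGAATCCGGGCATCCACTCGAG-3′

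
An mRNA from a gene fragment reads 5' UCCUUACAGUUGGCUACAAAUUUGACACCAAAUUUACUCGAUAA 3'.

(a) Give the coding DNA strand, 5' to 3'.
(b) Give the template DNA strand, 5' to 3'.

(a) 5′-TCCTTACAGTTGGCTACAAATTTGACACCAAATTTACTCGATAA-3′
(b) 5'-TTATCGAGTAAATTTGGTGTCAAATTTGTAGCCAACTGTAAGGA-3'

(a) The coding strand matches the mRNA with U→T.
(b) The template strand is the reverse complement of the coding strand.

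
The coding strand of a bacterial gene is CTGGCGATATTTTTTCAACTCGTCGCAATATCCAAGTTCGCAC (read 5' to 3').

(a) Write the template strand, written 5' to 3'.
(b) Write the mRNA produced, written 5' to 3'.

(a) 5'-GTGCGAACTTGGATATTGCGACGAGTTGAAAAAATATCGCCAG-3'
(b) 5'-CUGGCGAUAUUUUUUCAACUCGUCGCAAUAUCCAAGUUCGCAC-3'

(a) The template strand is the reverse complement of the coding strand: complement GACCGCTATAAAAAAGTTGAGCAGCGTTATAGGTTCAAGCGTG, then reverse.
(b) mRNA matches the coding strand with T→U.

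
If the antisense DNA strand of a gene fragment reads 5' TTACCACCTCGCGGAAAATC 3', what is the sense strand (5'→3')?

5'-GATTTTCCGCGAGGTGGTAA-3'

The coding strand is complementary and antiparallel to the template: take the complement (A↔T, G↔C) and reverse.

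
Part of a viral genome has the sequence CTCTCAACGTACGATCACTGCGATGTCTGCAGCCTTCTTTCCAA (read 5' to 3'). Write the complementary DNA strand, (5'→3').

5'-TTGGAAAGAAGGCTGCAGACATCGCAGTGATCGTACGTTGAGAG-3'

Pairing A↔T and G↔C gives GAGAGTTGCATGCTAGTGACGCTACAGACGTCGGAAGAAAGGTT, running 3'→5'. Reverse for the 5'→3' convention.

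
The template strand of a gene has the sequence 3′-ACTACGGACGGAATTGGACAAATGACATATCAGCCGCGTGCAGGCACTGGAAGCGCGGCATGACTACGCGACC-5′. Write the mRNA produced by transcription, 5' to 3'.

5'-UGAUGCCUGCCUUAACCUGUUUACUGUAUAGUCGGCGCACGUCCGUGACCUUCGCGCCGUACUGAUGCGCUGG-3'

Reading the template 3'→5' as shown, RNA polymerase pairs each base (A→U, T→A, G↔C) to build mRNA 5'→3' directly.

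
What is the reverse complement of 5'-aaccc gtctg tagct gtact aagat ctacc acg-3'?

Complement each base (A↔T, G↔C): TTGGGCAGACATCGACATGATTCTAGATGGTGC. Then reverse.

5'-CGTGGTAGATCTTAGTACAGCTACAGACGGGTT-3'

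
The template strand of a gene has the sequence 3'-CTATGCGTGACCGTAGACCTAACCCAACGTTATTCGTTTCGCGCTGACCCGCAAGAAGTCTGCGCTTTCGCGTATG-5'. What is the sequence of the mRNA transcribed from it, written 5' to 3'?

Reading the template 3'→5' as shown, RNA polymerase pairs each base (A→U, T→A, G↔C) to build mRNA 5'→3' directly.

5'-GAUACGCACUGGCAUCUGGAUUGGGUUGCAAUAAGCAAAGCGCGACUGGGCGUUCUUCAGACGCGAAAGCGCAUAC-3'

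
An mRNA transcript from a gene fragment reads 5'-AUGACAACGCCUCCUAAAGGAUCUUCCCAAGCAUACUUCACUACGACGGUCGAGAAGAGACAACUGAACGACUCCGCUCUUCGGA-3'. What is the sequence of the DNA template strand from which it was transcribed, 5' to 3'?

Replace U with T to get the coding DNA strand: ATGACAACGCCTCCTAAAGGATCTTCCCAAGCATACTTCACTACGACGGTCGAGAAGAGACAACTGAACGACTCCGCTCTTCGGA. The template strand is its reverse complement (complement TACTGTTGCGGAGGATTTCCTAGAAGGGTTCGTATGAAGTGATGCTGCCAGCTCTTCTCTGTTGACTTGCTGAGGCGAGAAGCCT, then reverse).

5'-TCCGAAGAGCGGAGTCGTTCAGTTGTCTCTTCTCGACCGTCGTAGTGAAGTATGCTTGGGAAGATCCTTTAGGAGGCGTTGTCAT-3'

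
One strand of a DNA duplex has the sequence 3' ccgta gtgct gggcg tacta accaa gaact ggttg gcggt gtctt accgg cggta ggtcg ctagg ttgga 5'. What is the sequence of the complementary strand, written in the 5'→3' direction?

5′-GGCATCACGACCCGCATGATTGGTTCTTGACCAACCGCCACAGAATGGCCGCCATCCAGCGATCCAACCT-3′

The strand is given 3'→5', so its complement runs 5'→3' in the same left-to-right order: pair each base A↔T, G↔C.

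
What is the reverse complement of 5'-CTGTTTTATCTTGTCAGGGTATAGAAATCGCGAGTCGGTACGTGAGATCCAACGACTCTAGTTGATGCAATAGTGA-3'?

Complement each base (A↔T, G↔C): GACAAAATAGAACAGTCCCATATCTTTAGCGCTCAGCCATGCACTCTAGGTTGCTGAGATCAACTACGTTATCACT. Then reverse.

5′-TCACTATTGCATCAACTAGAGTCGTTGGATCTCACGTACCGACTCGCGATTTCTATACCCTGACAAGATAAAACAG-3′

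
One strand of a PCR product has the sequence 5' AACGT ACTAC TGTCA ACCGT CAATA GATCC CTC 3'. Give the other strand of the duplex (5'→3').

The complement of AACGTACTACTGTCAACCGTCAATAGATCCCTC is TTGCATGATGACAGTTGGCAGTTATCTAGGGAG (A↔T, G↔C). DNA strands are antiparallel, so the complementary strand runs 3'→5'; reversing gives the 5'→3' form.

5'-GAGGGATCTATTGACGGTTGACAGTAGTACGTT-3'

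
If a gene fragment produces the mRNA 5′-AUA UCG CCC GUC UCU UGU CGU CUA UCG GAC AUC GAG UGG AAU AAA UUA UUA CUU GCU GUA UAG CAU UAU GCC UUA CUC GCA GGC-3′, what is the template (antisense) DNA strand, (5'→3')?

5'-GCCTGCGAGTAAGGCATAATGCTATACAGCAAGTAATAATTTATTCCACTCGATGTCCGATAGACGACAAGAGACGGGCGATAT-3'

Replace U with T to get the coding DNA strand: ATATCGCCCGTCTCTTGTCGTCTATCGGACATCGAGTGGAATAAATTATTACTTGCTGTATAGCATTATGCCTTACTCGCAGGC. The template strand is its reverse complement (complement TATAGCGGGCAGAGAACAGCAGATAGCCTGTAGCTCACCTTATTTAATAATGAACGACATATCGTAATACGGAATGAGCGTCCG, then reverse).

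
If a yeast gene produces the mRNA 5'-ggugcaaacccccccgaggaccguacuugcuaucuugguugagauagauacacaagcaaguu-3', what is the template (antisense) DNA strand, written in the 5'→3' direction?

5'-AACTTGCTTGTGTATCTATCTCAACCAAGATAGCAAGTACGGTCCTCGGGGGGGTTTGCACC-3'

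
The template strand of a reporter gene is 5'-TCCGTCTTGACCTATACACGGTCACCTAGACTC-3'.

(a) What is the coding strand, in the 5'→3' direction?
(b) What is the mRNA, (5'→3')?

(a) The coding strand is the reverse complement of the template: complement AGGCAGAACTGGATATGTGCCAGTGGATCTGAG, then reverse.
(b) mRNA has the coding-strand sequence with T→U.

(a) 5'-GAGTCTAGGTGACCGTGTATAGGTCAAGACGGA-3'
(b) 5'-GAGUCUAGGUGACCGUGUAUAGGUCAAGACGGA-3'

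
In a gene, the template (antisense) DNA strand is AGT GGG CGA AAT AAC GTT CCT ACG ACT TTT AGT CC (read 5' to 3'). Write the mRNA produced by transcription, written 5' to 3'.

5'-GGACUAAAAGUCGUAGGAACGUUAUUUCGCCCACU-3'

RNA polymerase reads the template 3'→5' and synthesizes mRNA 5'→3' by base-pairing (A→U, T→A, G↔C). The complement of the template is TCACCCGCTTTATTGCAAGGATGCTGAAAATCAGG; antiparallel, so 5'→3' the coding strand is GGACTAAAAGTCGTAGGAACGTTATTTCGCCCACT. Replace T with U for the mRNA.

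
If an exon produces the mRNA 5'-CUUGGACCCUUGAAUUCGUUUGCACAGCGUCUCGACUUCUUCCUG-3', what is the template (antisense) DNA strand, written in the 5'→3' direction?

Replace U with T to get the coding DNA strand: CTTGGACCCTTGAATTCGTTTGCACAGCGTCTCGACTTCTTCCTG. The template strand is its reverse complement (complement GAACCTGGGAACTTAAGCAAACGTGTCGCAGAGCTGAAGAAGGAC, then reverse).

5′-CAGGAAGAAGTCGAGACGCTGTGCAAACGAATTCAAGGGTCCAAG-3′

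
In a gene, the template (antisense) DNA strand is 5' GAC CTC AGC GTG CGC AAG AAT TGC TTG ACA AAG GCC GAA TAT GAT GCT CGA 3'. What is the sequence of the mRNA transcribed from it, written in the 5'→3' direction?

5'-UCGAGCAUCAUAUUCGGCCUUUGUCAAGCAAUUCUUGCGCACGCUGAGGUC-3'

RNA polymerase reads the template 3'→5' and synthesizes mRNA 5'→3' by base-pairing (A→U, T→A, G↔C). The complement of the template is CTGGAGTCGCACGCGTTCTTAACGAACTGTTTCCGGCTTATACTACGAGCT; antiparallel, so 5'→3' the coding strand is TCGAGCATCATATTCGGCCTTTGTCAAGCAATTCTTGCGCACGCTGAGGTC. Replace T with U for the mRNA.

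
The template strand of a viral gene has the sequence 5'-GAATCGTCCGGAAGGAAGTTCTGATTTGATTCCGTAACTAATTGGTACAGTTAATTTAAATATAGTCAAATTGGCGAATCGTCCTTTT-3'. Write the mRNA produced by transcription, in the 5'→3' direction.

5'-AAAAGGACGAUUCGCCAAUUUGACUAUAUUUAAAUUAACUGUACCAAUUAGUUACGGAAUCAAAUCAGAACUUCCUUCCGGACGAUUC-3'

The mRNA has the sequence of the coding strand (reverse complement of the template) with T→U. Reverse complement of GAATCGTCCGGAAGGAAGTTCTGATTTGATTCCGTAACTAATTGGTACAGTTAATTTAAATATAGTCAAATTGGCGAATCGTCCTTTT is AAAAGGACGATTCGCCAATTTGACTATATTTAAATTAACTGTACCAATTAGTTACGGAATCAAATCAGAACTTCCTTCCGGACGATTC; then T→U.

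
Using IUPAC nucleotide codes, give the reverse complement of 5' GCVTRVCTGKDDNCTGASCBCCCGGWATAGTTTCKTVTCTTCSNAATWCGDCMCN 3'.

5'-NGKGHCGWATTNSGAAGABAMGAAACTATWCCGGGVGSTCAGNHHMCAGBYABGC-3'

Standard pairs A↔T, G↔C; ambiguity codes pair R↔Y, M↔K, W↔W, S↔S, B↔V, D↔H, N↔N. Complement (CGBAYBGACMHHNGACTSGVGGGCCWTATCAAAGMABAGAAGSNTTAWGCHGKGN), then reverse for 5'→3'.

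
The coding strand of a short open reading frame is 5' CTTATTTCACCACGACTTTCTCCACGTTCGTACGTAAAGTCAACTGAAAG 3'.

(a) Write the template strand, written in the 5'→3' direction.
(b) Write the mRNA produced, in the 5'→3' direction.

(a) 5'-CTTTCAGTTGACTTTACGTACGAACGTGGAGAAAGTCGTGGTGAAATAAG-3'
(b) 5'-CUUAUUUCACCACGACUUUCUCCACGUUCGUACGUAAAGUCAACUGAAAG-3'

(a) The template strand is the reverse complement of the coding strand: complement GAATAAAGTGGTGCTGAAAGAGGTGCAAGCATGCATTTCAGTTGACTTTC, then reverse.
(b) mRNA matches the coding strand with T→U.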